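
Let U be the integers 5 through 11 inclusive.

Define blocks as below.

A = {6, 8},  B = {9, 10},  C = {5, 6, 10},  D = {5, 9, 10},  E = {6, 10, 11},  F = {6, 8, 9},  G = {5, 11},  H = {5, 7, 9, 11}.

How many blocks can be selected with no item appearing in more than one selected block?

A, B, G are pairwise disjoint (A={6,8}; B={9,10}; G={5,11}).
Every remaining block overlaps one of these, and no 4 of the listed blocks are pairwise disjoint, so 3 is the maximum.

3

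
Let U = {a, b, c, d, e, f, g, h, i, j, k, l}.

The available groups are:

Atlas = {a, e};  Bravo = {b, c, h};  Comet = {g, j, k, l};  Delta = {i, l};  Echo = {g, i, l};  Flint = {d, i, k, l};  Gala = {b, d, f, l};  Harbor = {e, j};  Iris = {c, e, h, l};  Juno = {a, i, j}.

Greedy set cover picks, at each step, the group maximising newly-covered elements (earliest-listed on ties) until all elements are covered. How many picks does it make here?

5

Greedy: pick Comet (covers 4 new) → pick Bravo (covers 3 new) → pick Atlas (covers 2 new) → pick Flint (covers 2 new) → pick Gala (covers 1 new). Total picks: 5.
(The true minimum cover uses only 4 groups, so greedy is not optimal here.)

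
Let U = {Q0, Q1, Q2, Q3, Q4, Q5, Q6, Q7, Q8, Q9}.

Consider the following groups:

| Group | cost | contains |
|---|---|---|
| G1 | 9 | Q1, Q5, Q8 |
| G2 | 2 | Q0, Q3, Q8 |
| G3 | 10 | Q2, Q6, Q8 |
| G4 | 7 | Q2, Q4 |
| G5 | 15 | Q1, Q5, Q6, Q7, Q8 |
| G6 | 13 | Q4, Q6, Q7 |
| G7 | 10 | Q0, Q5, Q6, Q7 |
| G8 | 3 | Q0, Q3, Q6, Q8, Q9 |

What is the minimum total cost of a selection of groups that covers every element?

25

G4, G5, G8 together cover every element (G4 ∪ G5 ∪ G8 = {Q0, Q1, Q2, Q3, Q4, Q5, Q6, Q7, Q8, Q9}); total cost 7 + 15 + 3 = 25.
The greedy pick G8, G4, G1, G7 costs 29; no covering selection beats 25.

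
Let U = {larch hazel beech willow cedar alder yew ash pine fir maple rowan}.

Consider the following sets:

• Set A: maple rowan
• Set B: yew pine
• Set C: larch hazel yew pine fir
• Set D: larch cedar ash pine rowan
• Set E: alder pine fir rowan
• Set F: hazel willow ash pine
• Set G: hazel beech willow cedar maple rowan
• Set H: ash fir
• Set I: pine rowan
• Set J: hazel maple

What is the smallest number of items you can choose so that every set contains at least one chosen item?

Take T = {pine, fir, maple}. Each listed set contains at least one of these, so T is a hitting set of size 3.
The sets B, G, H are pairwise disjoint, so any hitting set needs a separate item for each — at least 3. Hence 3 is optimal.

3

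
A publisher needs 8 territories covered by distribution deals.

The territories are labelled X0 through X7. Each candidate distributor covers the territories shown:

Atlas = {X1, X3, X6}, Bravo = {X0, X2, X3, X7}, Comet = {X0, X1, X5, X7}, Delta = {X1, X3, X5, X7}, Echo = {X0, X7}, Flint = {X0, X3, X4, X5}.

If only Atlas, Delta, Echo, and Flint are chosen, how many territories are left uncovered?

Union of Atlas, Delta, Echo, Flint = {X0, X1, X3, X4, X5, X6, X7}.
Not covered: X2 — 1 territory.

1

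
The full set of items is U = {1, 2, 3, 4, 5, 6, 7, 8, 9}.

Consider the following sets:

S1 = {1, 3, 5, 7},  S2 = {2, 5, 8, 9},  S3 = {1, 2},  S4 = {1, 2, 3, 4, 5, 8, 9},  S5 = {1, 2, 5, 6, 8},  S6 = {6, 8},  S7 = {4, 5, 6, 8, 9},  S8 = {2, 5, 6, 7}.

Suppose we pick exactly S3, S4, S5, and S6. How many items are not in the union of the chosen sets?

1

Union of S3, S4, S5, S6 = {1, 2, 3, 4, 5, 6, 8, 9}.
Not covered: 7 — 1 item.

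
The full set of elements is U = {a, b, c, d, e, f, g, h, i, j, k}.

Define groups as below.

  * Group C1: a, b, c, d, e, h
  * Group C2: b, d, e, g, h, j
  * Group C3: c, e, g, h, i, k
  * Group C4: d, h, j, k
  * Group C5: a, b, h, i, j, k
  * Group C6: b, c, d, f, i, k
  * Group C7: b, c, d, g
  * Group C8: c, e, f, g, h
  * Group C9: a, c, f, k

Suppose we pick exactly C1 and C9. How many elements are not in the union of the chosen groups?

Union of C1, C9 = {a, b, c, d, e, f, h, k}.
Not covered: g, i, j — 3 elements.

3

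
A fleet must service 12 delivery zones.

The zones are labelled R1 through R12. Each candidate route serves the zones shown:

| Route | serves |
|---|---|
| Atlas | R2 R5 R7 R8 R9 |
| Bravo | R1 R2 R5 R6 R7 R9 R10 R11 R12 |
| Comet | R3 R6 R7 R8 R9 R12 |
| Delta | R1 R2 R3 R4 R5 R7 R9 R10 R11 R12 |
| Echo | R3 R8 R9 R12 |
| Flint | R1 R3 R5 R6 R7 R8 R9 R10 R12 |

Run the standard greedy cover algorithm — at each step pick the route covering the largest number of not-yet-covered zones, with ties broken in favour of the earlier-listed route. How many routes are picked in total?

2

Greedy: pick Delta (covers 10 new) → pick Comet (covers 2 new). Total picks: 2.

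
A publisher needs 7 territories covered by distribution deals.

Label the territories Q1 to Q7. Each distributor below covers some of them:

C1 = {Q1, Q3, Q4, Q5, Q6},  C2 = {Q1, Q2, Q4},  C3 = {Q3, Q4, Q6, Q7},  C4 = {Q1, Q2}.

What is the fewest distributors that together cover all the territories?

C1 and C3 and C4 together: C1 ∪ C3 ∪ C4 = {Q1, Q2, Q3, Q4, Q5, Q6, Q7} — every territory is covered.
Only C1 contains Q5, so C1 is forced; the remaining 2 territories need at least 2 more distributors (each remaining distributor adds at most 1) — so at least 3 distributors are needed, and 3 is optimal.

3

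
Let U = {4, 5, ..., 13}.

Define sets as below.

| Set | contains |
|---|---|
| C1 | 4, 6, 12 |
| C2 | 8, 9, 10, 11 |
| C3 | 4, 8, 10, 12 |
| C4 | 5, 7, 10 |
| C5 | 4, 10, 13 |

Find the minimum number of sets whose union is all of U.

C1, C2, C4, and C5 cover everything between them: the union {4, 5, 6, 7, 8, 9, 10, 11, 12, 13} is all of U.
Only C4 contains 5, so C4 is forced; the remaining 7 elements need at least 3 more sets (each remaining set adds at most 3) — so at least 4 sets are needed, and 4 is optimal.

4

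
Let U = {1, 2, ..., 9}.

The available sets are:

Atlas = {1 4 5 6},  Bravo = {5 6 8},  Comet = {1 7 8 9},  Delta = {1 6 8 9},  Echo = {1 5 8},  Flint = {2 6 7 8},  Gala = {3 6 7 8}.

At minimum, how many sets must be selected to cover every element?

4

Atlas and Comet and Flint and Gala together: Atlas ∪ Comet ∪ Flint ∪ Gala = {1, 2, 3, 4, 5, 6, 7, 8, 9} — every element is covered.
No 3 of the 7 sets cover everything (all 35 combinations miss at least one element), so 4 is optimal.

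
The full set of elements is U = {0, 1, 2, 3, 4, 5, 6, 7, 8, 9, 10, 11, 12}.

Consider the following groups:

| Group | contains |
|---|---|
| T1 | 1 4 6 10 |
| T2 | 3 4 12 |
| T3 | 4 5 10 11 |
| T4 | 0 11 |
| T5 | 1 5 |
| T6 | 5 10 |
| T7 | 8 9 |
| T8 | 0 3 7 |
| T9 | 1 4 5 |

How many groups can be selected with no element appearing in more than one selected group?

T2, T4, T5, T7 are pairwise disjoint (T2={3,4,12}; T4={0,11}; T5={1,5}; T7={8,9}).
Every remaining group overlaps one of these, and no 5 of the listed groups are pairwise disjoint, so 4 is the maximum.

4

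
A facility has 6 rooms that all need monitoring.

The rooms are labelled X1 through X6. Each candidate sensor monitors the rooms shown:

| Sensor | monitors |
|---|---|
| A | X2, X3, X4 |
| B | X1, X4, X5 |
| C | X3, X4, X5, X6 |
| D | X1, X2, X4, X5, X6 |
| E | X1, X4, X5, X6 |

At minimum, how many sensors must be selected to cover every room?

Take {A, D}. Their union is {X1, X2, X3, X4, X5, X6}, which is all 6 rooms.
No single sensor has all 6 rooms (the largest, D, has 5), so 2 is optimal.

2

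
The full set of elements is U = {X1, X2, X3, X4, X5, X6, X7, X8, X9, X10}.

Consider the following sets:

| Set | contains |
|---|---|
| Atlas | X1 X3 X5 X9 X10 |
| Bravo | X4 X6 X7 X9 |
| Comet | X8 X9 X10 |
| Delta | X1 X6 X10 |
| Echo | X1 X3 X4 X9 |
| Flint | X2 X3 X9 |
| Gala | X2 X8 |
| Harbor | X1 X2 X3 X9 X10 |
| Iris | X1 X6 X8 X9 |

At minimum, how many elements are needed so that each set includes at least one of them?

Take H = {X2, X9, X10}. Each listed set contains at least one of these, so H is a hitting set of size 3.
No choice of 2 elements meets every set, so 3 is the minimum.

3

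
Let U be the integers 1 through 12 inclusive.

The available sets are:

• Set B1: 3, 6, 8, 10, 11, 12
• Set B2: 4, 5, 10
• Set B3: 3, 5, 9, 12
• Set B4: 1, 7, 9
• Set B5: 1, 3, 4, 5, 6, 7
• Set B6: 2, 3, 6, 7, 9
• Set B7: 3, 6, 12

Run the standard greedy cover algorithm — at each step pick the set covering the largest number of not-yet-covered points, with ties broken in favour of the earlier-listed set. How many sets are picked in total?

Greedy: pick B1 (covers 6 new) → pick B5 (covers 4 new) → pick B6 (covers 2 new). Total picks: 3.

3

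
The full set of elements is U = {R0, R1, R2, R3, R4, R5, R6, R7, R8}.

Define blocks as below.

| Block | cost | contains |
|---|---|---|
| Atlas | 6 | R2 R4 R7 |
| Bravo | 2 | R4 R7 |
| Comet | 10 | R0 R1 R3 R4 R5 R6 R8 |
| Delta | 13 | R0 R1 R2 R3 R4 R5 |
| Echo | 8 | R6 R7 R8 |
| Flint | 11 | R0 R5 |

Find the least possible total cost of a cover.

Atlas, Comet together cover every element (Atlas ∪ Comet = {R0, R1, R2, R3, R4, R5, R6, R7, R8}); total cost 6 + 10 = 16.
The greedy pick Bravo, Comet, Atlas costs 18; no covering selection beats 16.

16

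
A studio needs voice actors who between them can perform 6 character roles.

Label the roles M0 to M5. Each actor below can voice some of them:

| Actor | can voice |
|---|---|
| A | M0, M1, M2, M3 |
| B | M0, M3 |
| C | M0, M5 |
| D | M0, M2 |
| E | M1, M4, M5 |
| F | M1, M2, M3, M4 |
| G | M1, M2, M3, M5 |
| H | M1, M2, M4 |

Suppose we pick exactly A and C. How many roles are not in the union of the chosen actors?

Union of A, C = {M0, M1, M2, M3, M5}.
Not covered: M4 — 1 role.

1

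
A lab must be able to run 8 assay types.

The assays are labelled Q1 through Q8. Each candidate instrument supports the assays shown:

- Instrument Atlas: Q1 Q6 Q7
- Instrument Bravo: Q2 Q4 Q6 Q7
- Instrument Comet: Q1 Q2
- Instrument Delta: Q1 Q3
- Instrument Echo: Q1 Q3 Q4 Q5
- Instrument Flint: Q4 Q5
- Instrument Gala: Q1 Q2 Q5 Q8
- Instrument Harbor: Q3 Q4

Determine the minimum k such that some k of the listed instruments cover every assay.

Bravo and Gala and Harbor together: Bravo ∪ Gala ∪ Harbor = {Q1, Q2, Q3, Q4, Q5, Q6, Q7, Q8} — every assay is covered.
Only Gala contains Q8, so Gala is forced; the remaining 4 assays need at least 2 more instruments (each remaining instrument adds at most 3) — so at least 3 instruments are needed, and 3 is optimal.

3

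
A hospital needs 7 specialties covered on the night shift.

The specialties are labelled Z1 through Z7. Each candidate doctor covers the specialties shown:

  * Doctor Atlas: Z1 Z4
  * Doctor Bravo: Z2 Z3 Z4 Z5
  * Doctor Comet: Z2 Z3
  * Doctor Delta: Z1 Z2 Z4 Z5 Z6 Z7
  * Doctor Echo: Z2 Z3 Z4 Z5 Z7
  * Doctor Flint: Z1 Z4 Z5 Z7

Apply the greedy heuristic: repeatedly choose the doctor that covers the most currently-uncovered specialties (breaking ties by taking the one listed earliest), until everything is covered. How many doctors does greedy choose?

Greedy: pick Delta (covers 6 new) → pick Bravo (covers 1 new). Total picks: 2.

2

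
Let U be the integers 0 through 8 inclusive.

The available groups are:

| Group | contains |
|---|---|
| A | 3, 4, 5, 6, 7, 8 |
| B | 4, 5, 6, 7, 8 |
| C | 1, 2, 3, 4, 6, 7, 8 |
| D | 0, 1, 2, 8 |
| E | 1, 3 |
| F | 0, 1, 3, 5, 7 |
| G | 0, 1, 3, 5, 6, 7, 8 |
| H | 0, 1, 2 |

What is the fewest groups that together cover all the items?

Take {C, F}. Their union is {0, 1, 2, 3, 4, 5, 6, 7, 8}, which is all 9 items.
No single group has all 9 items (the largest, C, has 7), so 2 is optimal.

2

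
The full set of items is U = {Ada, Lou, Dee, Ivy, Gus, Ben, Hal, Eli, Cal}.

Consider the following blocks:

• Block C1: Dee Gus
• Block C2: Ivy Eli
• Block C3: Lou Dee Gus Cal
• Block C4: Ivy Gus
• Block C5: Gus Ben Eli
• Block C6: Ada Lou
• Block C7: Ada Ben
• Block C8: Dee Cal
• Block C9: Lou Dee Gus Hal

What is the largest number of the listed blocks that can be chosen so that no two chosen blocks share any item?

3

C1, C2, C7 are pairwise disjoint (C1={Dee,Gus}; C2={Ivy,Eli}; C7={Ada,Ben}).
Every remaining block overlaps one of these, and no 4 of the listed blocks are pairwise disjoint, so 3 is the maximum.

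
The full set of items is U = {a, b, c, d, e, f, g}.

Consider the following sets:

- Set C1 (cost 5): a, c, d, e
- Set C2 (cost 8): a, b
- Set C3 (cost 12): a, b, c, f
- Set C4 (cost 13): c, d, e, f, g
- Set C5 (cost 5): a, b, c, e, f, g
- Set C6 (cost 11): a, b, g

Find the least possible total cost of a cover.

C1, C5 together cover every item (C1 ∪ C5 = {a, b, c, d, e, f, g}); total cost 5 + 5 = 10.
No covering selection has total cost below 10.

10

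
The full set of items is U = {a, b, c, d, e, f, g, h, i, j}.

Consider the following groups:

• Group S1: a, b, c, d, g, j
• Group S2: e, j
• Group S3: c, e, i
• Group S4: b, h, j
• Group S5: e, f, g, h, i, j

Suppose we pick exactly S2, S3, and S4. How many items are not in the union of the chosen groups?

4

Union of S2, S3, S4 = {b, c, e, h, i, j}.
Not covered: a, d, f, g — 4 items.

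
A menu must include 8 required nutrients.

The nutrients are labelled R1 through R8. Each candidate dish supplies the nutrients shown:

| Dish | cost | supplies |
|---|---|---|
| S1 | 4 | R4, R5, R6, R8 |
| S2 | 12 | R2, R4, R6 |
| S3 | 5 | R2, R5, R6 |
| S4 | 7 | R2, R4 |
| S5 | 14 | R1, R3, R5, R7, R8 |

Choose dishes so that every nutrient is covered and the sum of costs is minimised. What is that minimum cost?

23

S1, S3, S5 together cover every nutrient (S1 ∪ S3 ∪ S5 = {R1, R2, R3, R4, R5, R6, R7, R8}); total cost 4 + 5 + 14 = 23.
No covering selection has total cost below 23.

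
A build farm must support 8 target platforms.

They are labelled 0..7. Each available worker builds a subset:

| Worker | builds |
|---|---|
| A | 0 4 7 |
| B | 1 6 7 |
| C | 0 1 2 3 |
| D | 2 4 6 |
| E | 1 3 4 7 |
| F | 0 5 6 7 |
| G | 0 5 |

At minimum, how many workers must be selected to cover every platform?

3

Take {C, E, F}. Their union is {0, 1, 2, 3, 4, 5, 6, 7}, which is all 8 platforms.
No 2 of the 7 workers cover everything (all 21 combinations miss at least one platform), so 3 is optimal.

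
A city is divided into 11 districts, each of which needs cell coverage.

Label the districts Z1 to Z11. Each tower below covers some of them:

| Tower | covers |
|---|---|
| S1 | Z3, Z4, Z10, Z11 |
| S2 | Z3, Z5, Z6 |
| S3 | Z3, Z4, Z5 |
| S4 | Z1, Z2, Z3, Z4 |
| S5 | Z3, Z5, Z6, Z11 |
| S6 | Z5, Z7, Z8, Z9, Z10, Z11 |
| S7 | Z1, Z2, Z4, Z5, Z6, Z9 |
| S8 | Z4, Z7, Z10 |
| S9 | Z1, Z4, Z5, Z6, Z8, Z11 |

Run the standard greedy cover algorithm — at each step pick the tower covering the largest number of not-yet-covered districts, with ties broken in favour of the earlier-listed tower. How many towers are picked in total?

Greedy: pick S6 (covers 6 new) → pick S4 (covers 4 new) → pick S2 (covers 1 new). Total picks: 3.

3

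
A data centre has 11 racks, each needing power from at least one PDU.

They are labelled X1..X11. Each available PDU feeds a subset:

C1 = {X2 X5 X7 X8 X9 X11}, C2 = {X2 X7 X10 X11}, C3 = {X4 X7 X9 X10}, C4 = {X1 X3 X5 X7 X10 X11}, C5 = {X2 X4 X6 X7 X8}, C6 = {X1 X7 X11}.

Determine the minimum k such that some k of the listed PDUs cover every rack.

C3 and C4 and C5 together: C3 ∪ C4 ∪ C5 = {X1, X2, X3, X4, X5, X6, X7, X8, X9, X10, X11} — every rack is covered.
Only C4 contains X3, so C4 is forced; the remaining 5 racks need at least 2 more PDUs (each remaining PDU adds at most 4) — so at least 3 PDUs are needed, and 3 is optimal.

3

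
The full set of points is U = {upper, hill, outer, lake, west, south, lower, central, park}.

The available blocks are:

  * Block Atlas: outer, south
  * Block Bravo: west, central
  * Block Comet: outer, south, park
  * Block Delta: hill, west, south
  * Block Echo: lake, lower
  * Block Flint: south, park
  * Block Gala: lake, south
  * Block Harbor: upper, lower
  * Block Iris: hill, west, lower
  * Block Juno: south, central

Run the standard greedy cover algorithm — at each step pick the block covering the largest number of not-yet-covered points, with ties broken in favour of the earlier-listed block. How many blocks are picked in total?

5

Greedy: pick Comet (covers 3 new) → pick Iris (covers 3 new) → pick Bravo (covers 1 new) → pick Echo (covers 1 new) → pick Harbor (covers 1 new). Total picks: 5.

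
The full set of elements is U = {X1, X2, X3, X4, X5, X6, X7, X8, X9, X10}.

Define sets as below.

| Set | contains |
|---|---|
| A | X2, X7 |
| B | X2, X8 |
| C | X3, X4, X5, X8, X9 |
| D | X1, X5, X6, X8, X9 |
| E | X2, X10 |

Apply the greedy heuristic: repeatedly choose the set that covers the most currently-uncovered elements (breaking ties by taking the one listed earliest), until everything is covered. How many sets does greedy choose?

Greedy: pick C (covers 5 new) → pick A (covers 2 new) → pick D (covers 2 new) → pick E (covers 1 new). Total picks: 4.

4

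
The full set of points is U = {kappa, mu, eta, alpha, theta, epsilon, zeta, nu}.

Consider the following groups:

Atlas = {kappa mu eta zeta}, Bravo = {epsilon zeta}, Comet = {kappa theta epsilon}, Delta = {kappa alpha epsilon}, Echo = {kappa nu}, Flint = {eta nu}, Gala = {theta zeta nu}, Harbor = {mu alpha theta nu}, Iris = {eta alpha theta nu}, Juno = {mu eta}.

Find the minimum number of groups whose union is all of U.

Take {Atlas, Bravo, Harbor}. Their union is {kappa, mu, eta, alpha, theta, epsilon, zeta, nu}, which is all 8 points.
No 2 of the 10 groups cover everything (all 45 combinations miss at least one point), so 3 is optimal.

3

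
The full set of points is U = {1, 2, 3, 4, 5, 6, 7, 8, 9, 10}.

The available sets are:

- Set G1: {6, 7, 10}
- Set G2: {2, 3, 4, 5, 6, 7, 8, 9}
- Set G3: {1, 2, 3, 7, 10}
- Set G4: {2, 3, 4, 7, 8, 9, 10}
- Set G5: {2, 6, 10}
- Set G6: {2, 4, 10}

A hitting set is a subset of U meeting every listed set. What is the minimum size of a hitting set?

2

Take H = {5, 10}. Each listed set contains at least one of these, so H is a hitting set of size 2.
No single point lies in every set, so at least 2 are needed and 2 is optimal.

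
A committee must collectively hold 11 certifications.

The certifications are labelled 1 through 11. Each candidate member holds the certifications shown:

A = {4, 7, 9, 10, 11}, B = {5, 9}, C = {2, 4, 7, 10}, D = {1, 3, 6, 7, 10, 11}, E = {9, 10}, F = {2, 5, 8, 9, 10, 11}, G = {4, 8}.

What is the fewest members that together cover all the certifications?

A and D and F together: A ∪ D ∪ F = {1, 2, 3, 4, 5, 6, 7, 8, 9, 10, 11} — every certification is covered.
Only D contains 1, so D is forced; the remaining 5 certifications need at least 2 more members (each remaining member adds at most 4) — so at least 3 members are needed, and 3 is optimal.

3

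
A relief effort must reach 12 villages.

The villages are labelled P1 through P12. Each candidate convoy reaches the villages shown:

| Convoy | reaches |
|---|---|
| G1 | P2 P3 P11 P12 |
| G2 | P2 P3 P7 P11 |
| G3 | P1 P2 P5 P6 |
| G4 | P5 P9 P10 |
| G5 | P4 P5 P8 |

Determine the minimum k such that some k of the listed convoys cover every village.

G1 and G2 and G3 and G4 and G5 together: G1 ∪ G2 ∪ G3 ∪ G4 ∪ G5 = {P1, P2, P3, P4, P5, P6, P7, P8, P9, P10, P11, P12} — every village is covered.
No 4 of the 5 convoys cover everything (all 5 combinations miss at least one village), so 5 is optimal.

5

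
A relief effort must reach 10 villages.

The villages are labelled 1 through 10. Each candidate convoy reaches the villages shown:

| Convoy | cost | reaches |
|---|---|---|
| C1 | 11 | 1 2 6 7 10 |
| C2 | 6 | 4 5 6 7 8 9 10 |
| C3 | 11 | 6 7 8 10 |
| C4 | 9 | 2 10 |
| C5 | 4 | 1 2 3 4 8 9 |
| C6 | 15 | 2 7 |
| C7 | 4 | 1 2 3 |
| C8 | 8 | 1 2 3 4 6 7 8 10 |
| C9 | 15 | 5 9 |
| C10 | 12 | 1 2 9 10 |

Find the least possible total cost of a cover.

C2, C5 together cover every village (C2 ∪ C5 = {1, 2, 3, 4, 5, 6, 7, 8, 9, 10}); total cost 6 + 4 = 10.
No covering selection has total cost below 10.

10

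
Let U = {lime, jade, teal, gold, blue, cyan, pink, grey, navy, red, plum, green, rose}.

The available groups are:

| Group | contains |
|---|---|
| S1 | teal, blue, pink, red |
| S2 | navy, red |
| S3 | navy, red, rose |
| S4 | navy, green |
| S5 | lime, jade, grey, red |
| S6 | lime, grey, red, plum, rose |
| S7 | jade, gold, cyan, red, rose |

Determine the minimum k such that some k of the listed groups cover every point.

4

S1, S4, S6, and S7 cover everything between them: the union {lime, jade, teal, gold, blue, cyan, pink, grey, navy, red, plum, green, rose} is all of U.
Only S1 contains teal, so S1 is forced; the remaining 9 points need at least 3 more groups (each remaining group adds at most 4) — so at least 4 groups are needed, and 4 is optimal.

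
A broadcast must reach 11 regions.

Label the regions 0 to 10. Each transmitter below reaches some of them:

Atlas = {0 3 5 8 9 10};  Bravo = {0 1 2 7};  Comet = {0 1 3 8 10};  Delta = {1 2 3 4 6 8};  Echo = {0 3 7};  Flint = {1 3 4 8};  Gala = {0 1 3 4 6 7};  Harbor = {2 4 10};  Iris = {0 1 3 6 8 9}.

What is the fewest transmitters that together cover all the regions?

3

Atlas and Gala and Harbor together: Atlas ∪ Gala ∪ Harbor = {0, 1, 2, 3, 4, 5, 6, 7, 8, 9, 10} — every region is covered.
Only Atlas contains 5, so Atlas is forced; the remaining 5 regions need at least 2 more transmitters (each remaining transmitter adds at most 4) — so at least 3 transmitters are needed, and 3 is optimal.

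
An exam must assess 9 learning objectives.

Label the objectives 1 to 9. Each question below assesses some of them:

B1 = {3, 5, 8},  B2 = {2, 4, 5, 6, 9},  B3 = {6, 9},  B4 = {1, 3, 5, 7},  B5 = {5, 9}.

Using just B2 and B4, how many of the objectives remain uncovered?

Union of B2, B4 = {1, 2, 3, 4, 5, 6, 7, 9}.
Not covered: 8 — 1 objective.

1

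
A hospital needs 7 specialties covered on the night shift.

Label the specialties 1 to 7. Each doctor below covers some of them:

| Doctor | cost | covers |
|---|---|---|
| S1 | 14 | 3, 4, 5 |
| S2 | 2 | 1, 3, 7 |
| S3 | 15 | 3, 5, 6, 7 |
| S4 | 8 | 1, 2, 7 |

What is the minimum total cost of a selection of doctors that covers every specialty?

37

S1, S3, S4 together cover every specialty (S1 ∪ S3 ∪ S4 = {1, 2, 3, 4, 5, 6, 7}); total cost 14 + 15 + 8 = 37.
The greedy pick S2, S1, S4, S3 costs 39; no covering selection beats 37.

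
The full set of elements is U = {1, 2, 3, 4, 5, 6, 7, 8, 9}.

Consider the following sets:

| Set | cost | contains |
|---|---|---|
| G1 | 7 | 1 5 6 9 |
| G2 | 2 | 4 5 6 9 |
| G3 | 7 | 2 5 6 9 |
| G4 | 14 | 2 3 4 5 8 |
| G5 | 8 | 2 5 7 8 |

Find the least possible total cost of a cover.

29

G1, G4, G5 together cover every element (G1 ∪ G4 ∪ G5 = {1, 2, 3, 4, 5, 6, 7, 8, 9}); total cost 7 + 14 + 8 = 29.
The greedy pick G2, G5, G1, G4 costs 31; no covering selection beats 29.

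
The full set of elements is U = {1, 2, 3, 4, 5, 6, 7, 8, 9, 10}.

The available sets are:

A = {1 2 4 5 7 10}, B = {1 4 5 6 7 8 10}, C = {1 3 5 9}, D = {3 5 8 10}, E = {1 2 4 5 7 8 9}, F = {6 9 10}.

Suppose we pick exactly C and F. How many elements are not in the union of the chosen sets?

4

Union of C, F = {1, 3, 5, 6, 9, 10}.
Not covered: 2, 4, 7, 8 — 4 elements.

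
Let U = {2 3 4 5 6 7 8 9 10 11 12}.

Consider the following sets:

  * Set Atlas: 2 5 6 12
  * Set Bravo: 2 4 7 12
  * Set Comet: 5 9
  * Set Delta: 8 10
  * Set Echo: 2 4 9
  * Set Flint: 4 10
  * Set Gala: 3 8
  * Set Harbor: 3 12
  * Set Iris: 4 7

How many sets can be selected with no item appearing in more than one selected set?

4

Comet, Delta, Harbor, Iris are pairwise disjoint (Comet={5,9}; Delta={8,10}; Harbor={3,12}; Iris={4,7}).
Every remaining set overlaps one of these, and no 5 of the listed sets are pairwise disjoint, so 4 is the maximum.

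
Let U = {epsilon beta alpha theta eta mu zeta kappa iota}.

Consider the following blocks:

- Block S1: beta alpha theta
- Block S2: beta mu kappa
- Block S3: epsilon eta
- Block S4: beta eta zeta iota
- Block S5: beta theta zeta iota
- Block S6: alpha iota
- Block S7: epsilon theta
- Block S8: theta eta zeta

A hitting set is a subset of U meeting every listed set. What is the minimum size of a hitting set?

Take H = {epsilon, theta, mu, iota}. Each listed block contains at least one of these, so H is a hitting set of size 4.
No choice of 3 elements meets every block, so 4 is the minimum.

4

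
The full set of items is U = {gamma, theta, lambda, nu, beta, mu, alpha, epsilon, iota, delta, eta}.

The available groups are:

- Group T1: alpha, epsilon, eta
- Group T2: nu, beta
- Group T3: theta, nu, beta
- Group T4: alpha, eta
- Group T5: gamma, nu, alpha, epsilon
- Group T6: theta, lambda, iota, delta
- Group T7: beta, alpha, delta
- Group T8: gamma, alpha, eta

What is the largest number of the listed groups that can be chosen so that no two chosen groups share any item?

T1, T2, T6 are pairwise disjoint (T1={alpha,epsilon,eta}; T2={nu,beta}; T6={theta,lambda,iota,delta}).
Every remaining group overlaps one of these, and no 4 of the listed groups are pairwise disjoint, so 3 is the maximum.

3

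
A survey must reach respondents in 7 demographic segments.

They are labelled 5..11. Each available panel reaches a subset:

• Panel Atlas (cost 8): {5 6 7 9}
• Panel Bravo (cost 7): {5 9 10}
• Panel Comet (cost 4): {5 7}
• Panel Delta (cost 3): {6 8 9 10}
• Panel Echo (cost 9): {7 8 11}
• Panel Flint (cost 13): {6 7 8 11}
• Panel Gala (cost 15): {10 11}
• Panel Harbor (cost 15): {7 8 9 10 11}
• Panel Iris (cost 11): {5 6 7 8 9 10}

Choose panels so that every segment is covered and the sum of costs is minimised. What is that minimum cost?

Comet, Delta, Echo together cover every segment (Comet ∪ Delta ∪ Echo = {5, 6, 7, 8, 9, 10, 11}); total cost 4 + 3 + 9 = 16.
No covering selection has total cost below 16.

16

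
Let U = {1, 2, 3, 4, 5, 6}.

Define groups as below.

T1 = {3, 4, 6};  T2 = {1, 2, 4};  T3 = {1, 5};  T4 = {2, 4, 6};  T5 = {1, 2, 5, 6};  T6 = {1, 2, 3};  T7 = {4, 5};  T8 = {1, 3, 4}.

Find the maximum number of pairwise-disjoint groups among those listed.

2

T6, T7 are pairwise disjoint (T6={1,2,3}; T7={4,5}).
Every remaining group overlaps one of these, and no 3 of the listed groups are pairwise disjoint, so 2 is the maximum.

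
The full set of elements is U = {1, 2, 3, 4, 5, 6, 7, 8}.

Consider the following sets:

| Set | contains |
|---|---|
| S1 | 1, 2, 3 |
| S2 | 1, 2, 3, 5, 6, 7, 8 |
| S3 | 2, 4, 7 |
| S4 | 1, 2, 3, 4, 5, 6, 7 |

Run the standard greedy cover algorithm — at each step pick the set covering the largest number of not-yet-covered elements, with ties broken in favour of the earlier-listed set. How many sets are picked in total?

2

Greedy: pick S2 (covers 7 new) → pick S3 (covers 1 new). Total picks: 2.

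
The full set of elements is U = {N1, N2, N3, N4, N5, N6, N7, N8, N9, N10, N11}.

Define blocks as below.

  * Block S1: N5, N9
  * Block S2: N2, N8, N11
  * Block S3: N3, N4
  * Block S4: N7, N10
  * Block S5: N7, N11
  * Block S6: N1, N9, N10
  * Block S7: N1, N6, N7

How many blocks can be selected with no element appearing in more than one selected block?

4

S1, S2, S3, S7 are pairwise disjoint (S1={N5,N9}; S2={N2,N8,N11}; S3={N3,N4}; S7={N1,N6,N7}).
Every remaining block overlaps one of these, and no 5 of the listed blocks are pairwise disjoint, so 4 is the maximum.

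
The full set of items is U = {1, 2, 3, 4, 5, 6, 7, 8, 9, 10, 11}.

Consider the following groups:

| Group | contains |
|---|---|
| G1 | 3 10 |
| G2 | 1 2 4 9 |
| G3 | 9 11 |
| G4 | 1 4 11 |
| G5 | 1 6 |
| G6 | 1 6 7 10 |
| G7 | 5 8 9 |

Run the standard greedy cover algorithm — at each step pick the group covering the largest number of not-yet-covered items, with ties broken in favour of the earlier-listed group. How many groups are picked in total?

Greedy: pick G2 (covers 4 new) → pick G6 (covers 3 new) → pick G7 (covers 2 new) → pick G1 (covers 1 new) → pick G3 (covers 1 new). Total picks: 5.

5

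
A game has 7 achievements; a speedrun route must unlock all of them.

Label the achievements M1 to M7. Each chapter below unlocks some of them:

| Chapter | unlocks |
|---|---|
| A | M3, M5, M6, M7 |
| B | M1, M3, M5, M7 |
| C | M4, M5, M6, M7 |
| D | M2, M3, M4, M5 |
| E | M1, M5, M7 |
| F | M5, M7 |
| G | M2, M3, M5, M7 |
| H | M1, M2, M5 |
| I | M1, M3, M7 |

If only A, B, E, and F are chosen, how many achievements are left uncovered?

2

Union of A, B, E, F = {M1, M3, M5, M6, M7}.
Not covered: M2, M4 — 2 achievements.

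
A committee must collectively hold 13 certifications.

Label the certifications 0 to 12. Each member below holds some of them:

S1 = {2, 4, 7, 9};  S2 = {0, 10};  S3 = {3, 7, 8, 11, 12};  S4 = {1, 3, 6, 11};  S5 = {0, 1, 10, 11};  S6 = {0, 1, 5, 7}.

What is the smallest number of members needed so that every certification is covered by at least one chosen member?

S1 and S2 and S3 and S4 and S6 together: S1 ∪ S2 ∪ S3 ∪ S4 ∪ S6 = {0, 1, 2, 3, 4, 5, 6, 7, 8, 9, 10, 11, 12} — every certification is covered.
No 4 of the 6 members cover everything (all 15 combinations miss at least one certification), so 5 is optimal.

5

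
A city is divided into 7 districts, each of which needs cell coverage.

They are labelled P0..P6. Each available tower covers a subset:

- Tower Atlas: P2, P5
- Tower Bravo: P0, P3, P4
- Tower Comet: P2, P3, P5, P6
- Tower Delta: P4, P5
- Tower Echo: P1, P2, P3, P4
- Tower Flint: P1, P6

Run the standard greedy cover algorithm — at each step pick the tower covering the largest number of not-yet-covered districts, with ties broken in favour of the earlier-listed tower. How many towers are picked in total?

3

Greedy: pick Comet (covers 4 new) → pick Bravo (covers 2 new) → pick Echo (covers 1 new). Total picks: 3.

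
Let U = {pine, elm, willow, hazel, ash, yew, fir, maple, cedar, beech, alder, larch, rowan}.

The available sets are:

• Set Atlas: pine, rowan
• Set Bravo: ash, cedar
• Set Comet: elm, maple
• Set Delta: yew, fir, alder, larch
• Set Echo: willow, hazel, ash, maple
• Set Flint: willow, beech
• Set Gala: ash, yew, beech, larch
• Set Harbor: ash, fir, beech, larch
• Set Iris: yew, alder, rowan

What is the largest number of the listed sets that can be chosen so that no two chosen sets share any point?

5

Atlas, Bravo, Comet, Delta, Flint are pairwise disjoint (Atlas={pine,rowan}; Bravo={ash,cedar}; Comet={elm,maple}; Delta={yew,fir,alder,larch}; Flint={willow,beech}).
Every remaining set overlaps one of these, and no 6 of the listed sets are pairwise disjoint, so 5 is the maximum.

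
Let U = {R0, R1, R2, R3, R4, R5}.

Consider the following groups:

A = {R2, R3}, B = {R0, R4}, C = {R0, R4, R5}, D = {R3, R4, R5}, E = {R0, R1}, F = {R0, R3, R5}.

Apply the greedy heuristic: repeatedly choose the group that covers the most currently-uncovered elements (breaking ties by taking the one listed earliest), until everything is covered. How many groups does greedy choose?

3

Greedy: pick C (covers 3 new) → pick A (covers 2 new) → pick E (covers 1 new). Total picks: 3.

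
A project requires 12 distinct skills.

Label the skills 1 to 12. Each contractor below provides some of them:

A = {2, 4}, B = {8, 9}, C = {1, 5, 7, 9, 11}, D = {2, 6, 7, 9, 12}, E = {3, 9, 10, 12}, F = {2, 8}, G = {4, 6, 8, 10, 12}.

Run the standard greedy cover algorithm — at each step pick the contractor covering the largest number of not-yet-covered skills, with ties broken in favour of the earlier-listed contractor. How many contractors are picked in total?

4

Greedy: pick C (covers 5 new) → pick G (covers 5 new) → pick A (covers 1 new) → pick E (covers 1 new). Total picks: 4.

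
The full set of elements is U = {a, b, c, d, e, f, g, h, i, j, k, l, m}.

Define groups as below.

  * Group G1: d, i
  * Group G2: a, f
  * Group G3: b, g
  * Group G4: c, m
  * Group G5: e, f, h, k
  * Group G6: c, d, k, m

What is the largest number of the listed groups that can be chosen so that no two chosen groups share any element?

G1, G2, G3, G4 are pairwise disjoint (G1={d,i}; G2={a,f}; G3={b,g}; G4={c,m}).
Every remaining group overlaps one of these, and no 5 of the listed groups are pairwise disjoint, so 4 is the maximum.

4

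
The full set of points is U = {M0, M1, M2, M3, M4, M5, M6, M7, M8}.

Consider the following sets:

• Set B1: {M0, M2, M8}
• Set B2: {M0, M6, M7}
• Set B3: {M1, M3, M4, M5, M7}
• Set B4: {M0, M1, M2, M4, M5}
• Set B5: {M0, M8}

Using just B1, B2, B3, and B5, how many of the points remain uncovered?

Union of B1, B2, B3, B5 = {M0, M1, M2, M3, M4, M5, M6, M7, M8} — that's every point, so 0 are uncovered.

0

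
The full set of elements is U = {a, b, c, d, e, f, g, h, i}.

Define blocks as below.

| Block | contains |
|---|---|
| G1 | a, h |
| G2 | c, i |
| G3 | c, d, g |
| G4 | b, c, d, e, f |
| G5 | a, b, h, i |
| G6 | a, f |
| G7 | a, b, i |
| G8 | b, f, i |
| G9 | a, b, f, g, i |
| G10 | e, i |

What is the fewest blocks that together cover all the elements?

G4 and G5 and G9 together: G4 ∪ G5 ∪ G9 = {a, b, c, d, e, f, g, h, i} — every element is covered.
No 2 of the 10 blocks cover everything (all 45 combinations miss at least one element), so 3 is optimal.

3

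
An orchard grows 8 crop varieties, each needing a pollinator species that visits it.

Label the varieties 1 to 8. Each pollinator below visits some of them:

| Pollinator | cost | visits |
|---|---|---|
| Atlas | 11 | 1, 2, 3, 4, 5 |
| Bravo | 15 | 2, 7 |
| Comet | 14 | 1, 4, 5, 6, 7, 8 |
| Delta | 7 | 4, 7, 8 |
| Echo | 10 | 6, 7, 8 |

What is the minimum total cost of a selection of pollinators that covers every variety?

21

Atlas, Echo together cover every variety (Atlas ∪ Echo = {1, 2, 3, 4, 5, 6, 7, 8}); total cost 11 + 10 = 21.
No covering selection has total cost below 21.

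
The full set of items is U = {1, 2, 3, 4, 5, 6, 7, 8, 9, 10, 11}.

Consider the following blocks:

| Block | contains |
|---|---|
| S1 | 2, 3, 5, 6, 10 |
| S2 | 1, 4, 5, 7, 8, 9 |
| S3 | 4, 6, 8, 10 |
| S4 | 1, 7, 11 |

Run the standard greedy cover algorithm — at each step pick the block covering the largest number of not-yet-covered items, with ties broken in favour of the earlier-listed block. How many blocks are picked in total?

Greedy: pick S2 (covers 6 new) → pick S1 (covers 4 new) → pick S4 (covers 1 new). Total picks: 3.

3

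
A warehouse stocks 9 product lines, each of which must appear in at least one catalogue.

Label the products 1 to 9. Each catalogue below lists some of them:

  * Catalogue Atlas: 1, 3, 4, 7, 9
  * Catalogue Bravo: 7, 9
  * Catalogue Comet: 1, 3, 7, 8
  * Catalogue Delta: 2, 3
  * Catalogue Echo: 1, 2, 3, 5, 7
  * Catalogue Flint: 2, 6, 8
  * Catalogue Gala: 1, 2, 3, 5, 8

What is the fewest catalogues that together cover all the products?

Take {Atlas, Flint, Gala}. Their union is {1, 2, 3, 4, 5, 6, 7, 8, 9}, which is all 9 products.
Only Atlas contains 4, so Atlas is forced; the remaining 4 products need at least 2 more catalogues (each remaining catalogue adds at most 3) — so at least 3 catalogues are needed, and 3 is optimal.

3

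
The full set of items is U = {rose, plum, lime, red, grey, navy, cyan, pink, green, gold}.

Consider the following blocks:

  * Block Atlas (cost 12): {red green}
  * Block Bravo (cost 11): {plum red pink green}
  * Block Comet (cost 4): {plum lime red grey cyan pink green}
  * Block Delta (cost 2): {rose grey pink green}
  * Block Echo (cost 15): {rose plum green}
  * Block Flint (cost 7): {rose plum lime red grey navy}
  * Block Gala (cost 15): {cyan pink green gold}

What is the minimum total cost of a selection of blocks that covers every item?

22

Flint, Gala together cover every item (Flint ∪ Gala = {rose, plum, lime, red, grey, navy, cyan, pink, green, gold}); total cost 7 + 15 = 22.
The greedy pick Delta, Comet, Flint, Gala costs 28; no covering selection beats 22.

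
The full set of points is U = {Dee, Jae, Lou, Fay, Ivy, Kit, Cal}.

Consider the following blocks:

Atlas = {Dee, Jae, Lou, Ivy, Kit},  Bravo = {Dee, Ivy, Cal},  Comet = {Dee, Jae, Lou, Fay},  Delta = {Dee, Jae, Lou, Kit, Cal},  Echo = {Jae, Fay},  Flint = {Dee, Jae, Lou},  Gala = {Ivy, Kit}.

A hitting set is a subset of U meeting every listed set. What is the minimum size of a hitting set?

2

H = {Jae, Ivy} meets every block (each contains at least one member of H), and |H| = 2.
The blocks Bravo, Echo are pairwise disjoint, so any hitting set needs a separate point for each — at least 2. Hence 2 is optimal.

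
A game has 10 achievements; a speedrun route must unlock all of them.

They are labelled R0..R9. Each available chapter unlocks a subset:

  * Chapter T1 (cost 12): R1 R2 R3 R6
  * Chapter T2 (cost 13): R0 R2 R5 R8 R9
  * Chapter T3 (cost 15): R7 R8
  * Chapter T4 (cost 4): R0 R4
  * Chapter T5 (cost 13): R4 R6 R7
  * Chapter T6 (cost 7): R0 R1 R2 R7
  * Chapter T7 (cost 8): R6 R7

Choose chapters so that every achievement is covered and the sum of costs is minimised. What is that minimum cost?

36

T1, T2, T4, T6 together cover every achievement (T1 ∪ T2 ∪ T4 ∪ T6 = {R0, R1, R2, R3, R4, R5, R6, R7, R8, R9}); total cost 12 + 13 + 4 + 7 = 36.
No covering selection has total cost below 36.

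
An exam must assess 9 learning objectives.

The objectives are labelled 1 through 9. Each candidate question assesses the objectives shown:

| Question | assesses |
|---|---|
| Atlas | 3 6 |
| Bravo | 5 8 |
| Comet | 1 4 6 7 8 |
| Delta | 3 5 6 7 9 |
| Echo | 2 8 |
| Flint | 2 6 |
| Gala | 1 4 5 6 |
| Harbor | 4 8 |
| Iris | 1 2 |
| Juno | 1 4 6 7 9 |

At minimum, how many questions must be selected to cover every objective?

Comet and Delta and Echo together: Comet ∪ Delta ∪ Echo = {1, 2, 3, 4, 5, 6, 7, 8, 9} — every objective is covered.
No 2 of the 10 questions cover everything (all 45 combinations miss at least one objective), so 3 is optimal.

3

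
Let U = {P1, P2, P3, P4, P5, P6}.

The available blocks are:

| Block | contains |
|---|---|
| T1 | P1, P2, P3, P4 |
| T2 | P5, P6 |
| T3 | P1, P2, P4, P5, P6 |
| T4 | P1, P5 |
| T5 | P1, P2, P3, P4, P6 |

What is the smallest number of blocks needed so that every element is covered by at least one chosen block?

2

T1 and T2 together: T1 ∪ T2 = {P1, P2, P3, P4, P5, P6} — every element is covered.
No single block has all 6 elements (the largest, T3, has 5), so 2 is optimal.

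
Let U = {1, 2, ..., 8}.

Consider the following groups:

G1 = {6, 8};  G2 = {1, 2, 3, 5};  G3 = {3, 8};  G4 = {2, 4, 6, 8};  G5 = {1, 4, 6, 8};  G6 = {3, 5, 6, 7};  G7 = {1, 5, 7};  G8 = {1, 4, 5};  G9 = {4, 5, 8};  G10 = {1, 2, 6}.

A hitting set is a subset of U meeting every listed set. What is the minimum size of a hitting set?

The 3 elements {2, 5, 8} hit every group.
No choice of 2 elements meets every group, so 3 is the minimum.

3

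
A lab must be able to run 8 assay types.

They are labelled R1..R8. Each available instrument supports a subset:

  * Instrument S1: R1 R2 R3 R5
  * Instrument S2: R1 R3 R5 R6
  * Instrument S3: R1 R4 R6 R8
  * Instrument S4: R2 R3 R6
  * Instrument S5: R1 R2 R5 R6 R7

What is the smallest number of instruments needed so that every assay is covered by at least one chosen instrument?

3

S3 and S4 and S5 together: S3 ∪ S4 ∪ S5 = {R1, R2, R3, R4, R5, R6, R7, R8} — every assay is covered.
Only S3 contains R4, so S3 is forced; the remaining 4 assays need at least 2 more instruments (each remaining instrument adds at most 3) — so at least 3 instruments are needed, and 3 is optimal.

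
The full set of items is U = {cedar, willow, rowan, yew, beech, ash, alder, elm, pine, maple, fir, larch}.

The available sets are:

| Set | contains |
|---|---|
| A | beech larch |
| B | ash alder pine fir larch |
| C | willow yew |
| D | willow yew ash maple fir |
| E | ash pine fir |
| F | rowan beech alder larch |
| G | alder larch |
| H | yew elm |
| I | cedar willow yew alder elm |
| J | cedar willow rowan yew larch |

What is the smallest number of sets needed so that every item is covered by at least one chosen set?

4

D and E and F and I together: D ∪ E ∪ F ∪ I = {cedar, willow, rowan, yew, beech, ash, alder, elm, pine, maple, fir, larch} — every item is covered.
No 3 of the 10 sets cover everything (all 120 combinations miss at least one item), so 4 is optimal.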